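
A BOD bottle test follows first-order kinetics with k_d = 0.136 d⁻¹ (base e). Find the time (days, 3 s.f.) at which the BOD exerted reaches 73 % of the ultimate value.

t ≈ 9.63 d

y/L₀ = 1 − e^(−k_d t) = 0.73 ⇒ e^(−k_d t) = 0.270
t = −ln(0.270) / 0.136 = 1.309 / 0.136 = 9.627 d.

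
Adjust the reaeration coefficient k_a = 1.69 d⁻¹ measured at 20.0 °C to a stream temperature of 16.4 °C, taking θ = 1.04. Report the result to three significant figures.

k_a ≈ 1.47 d⁻¹

k_a(T₂) = k_a(T₁) · θ^(T₂−T₁) = 1.69 × 1.04^(16.4−20.0)
= 1.69 × 1.04^-3.60 = 1.69 × 0.8683 = 1.467 d⁻¹.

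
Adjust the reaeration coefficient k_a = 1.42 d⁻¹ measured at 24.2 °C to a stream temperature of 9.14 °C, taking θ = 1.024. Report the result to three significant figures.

k_a ≈ 0.994 d⁻¹

k_a(T₂) = k_a(T₁) · θ^(T₂−T₁) = 1.42 × 1.024^(9.14−24.2)
= 1.42 × 1.024^-15.1 = 1.42 × 0.6997 = 0.9935 d⁻¹.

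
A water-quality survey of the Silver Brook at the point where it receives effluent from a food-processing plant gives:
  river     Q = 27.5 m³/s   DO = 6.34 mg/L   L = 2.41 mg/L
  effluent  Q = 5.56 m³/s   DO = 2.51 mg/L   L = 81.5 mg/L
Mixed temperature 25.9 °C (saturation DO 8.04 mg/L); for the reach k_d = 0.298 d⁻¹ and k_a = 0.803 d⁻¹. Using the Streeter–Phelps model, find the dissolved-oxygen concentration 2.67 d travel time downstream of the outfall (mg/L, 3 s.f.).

Mixed DO = (27.5×6.34 + 5.56×2.51)/(27.5+5.56) = 188.3/33.06 = 5.696 mg/L.
Mixed L₀ = (27.5×2.41 + 5.56×81.5)/(33.06) = 519.4/33.06 = 15.71 mg/L.
Initial deficit D₀ = C_s − DO₀ = 8.04 − 5.696 = 2.344 mg/L.
D(2.67) = [0.298×15.71/(0.803−0.298)](e^(−0.298×2.67) − e^(−0.803×2.67)) + 2.344 e^(−0.803×2.67)
= 9.271 × (0.4513 − 0.1172) + 2.344 × 0.1172 = 3.372 mg/L.
DO = 8.04 − 3.372 = 4.668 mg/L.

DO ≈ 4.67 mg/L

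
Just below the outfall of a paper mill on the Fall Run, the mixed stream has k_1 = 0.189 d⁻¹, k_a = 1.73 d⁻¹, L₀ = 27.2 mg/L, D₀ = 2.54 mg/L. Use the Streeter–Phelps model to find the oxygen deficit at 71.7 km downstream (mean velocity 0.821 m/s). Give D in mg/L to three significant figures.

Travel time t = x/v = 71.7 km / (0.821 m/s) = 71700 m / 0.821 m/s = 87330 s = 1.011 d.
k_1 L₀/(k_a−k_1) = 0.189×27.2/(1.73−0.189) = 5.141/1.541 = 3.336 mg/L.
e^(−k_1 t) = e^(−0.189×1.011) = 0.8261; e^(−k_a t) = e^(−1.73×1.011) = 0.1740.
D = 3.336 × (0.8261 − 0.1740) + 2.54 × 0.1740 = 2.175 + 0.4420 = 2.617 mg/L.

D ≈ 2.62 mg/L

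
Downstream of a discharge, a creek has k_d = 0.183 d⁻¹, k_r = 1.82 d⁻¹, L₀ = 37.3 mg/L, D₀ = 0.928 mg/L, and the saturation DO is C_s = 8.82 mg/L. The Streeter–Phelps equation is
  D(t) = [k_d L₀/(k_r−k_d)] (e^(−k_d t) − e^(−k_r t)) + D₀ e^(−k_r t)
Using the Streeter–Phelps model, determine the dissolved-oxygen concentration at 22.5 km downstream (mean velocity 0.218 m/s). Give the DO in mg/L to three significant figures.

Travel time t = x/v = 22.5 km / (0.218 m/s) = 22500 m / 0.218 m/s = 103200 s = 1.195 d.
k_d L₀/(k_r−k_d) = 0.183×37.3/(1.82−0.183) = 6.826/1.637 = 4.170 mg/L.
e^(−k_d t) = e^(−0.183×1.195) = 0.8036; e^(−k_r t) = e^(−1.82×1.195) = 0.1137.
D = 4.170 × (0.8036 − 0.1137) + 0.928 × 0.1137 = 2.877 + 0.1055 = 2.982 mg/L.
DO = C_s − D = 8.82 − 2.982 = 5.838 mg/L.

DO ≈ 5.84 mg/L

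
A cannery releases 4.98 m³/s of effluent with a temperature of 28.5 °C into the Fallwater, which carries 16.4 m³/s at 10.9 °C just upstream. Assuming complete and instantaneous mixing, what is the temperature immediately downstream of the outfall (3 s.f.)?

15.0 °C

Flow-weighted mixing: C = (Q_r C_r + Q_w C_w)/(Q_r + Q_w)
= (16.4×10.9 + 4.98×28.5)/(16.4 + 4.98) = 320.7/21.38 = 15.00 °C.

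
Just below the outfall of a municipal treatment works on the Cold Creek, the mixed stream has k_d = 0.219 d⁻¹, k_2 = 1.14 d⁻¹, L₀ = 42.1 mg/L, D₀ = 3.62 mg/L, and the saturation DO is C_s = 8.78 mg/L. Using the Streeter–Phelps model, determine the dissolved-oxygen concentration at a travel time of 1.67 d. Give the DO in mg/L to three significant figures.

k_d L₀/(k_2−k_d) = 0.219×42.1/(1.14−0.219) = 9.220/0.9210 = 10.01 mg/L.
e^(−k_d t) = e^(−0.219×1.670) = 0.6937; e^(−k_2 t) = e^(−1.14×1.670) = 0.1490.
D = 10.01 × (0.6937 − 0.1490) + 3.62 × 0.1490 = 5.453 + 0.5394 = 5.992 mg/L.
DO = C_s − D = 8.78 − 5.992 = 2.788 mg/L.

DO ≈ 2.79 mg/L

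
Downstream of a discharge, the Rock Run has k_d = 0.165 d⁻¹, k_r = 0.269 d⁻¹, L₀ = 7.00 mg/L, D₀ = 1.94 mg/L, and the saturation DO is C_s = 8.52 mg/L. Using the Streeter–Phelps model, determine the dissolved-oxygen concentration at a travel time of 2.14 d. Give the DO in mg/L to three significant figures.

k_d L₀/(k_r−k_d) = 0.165×7.00/(0.269−0.165) = 1.155/0.1040 = 11.11 mg/L.
e^(−k_d t) = e^(−0.165×2.140) = 0.7025; e^(−k_r t) = e^(−0.269×2.140) = 0.5623.
D = 11.11 × (0.7025 − 0.5623) + 1.94 × 0.5623 = 1.557 + 1.091 = 2.648 mg/L.
DO = C_s − D = 8.52 − 2.648 = 5.872 mg/L.

DO ≈ 5.87 mg/L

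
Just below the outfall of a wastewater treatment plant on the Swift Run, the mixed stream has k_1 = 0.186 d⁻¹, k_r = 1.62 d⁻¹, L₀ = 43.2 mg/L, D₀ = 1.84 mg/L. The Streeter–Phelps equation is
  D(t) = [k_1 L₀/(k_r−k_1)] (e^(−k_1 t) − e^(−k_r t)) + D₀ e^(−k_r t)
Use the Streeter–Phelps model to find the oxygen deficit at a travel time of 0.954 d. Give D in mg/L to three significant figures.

k_1 L₀/(k_r−k_1) = 0.186×43.2/(1.62−0.186) = 8.035/1.434 = 5.603 mg/L.
e^(−k_1 t) = e^(−0.186×0.9540) = 0.8374; e^(−k_r t) = e^(−1.62×0.9540) = 0.2132.
D = 5.603 × (0.8374 − 0.2132) + 1.84 × 0.2132 = 3.498 + 0.3923 = 3.890 mg/L.

D ≈ 3.89 mg/L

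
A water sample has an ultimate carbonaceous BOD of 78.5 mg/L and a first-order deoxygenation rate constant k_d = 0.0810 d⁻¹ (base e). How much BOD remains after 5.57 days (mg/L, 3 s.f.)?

L_t = L₀ e^(−k_d t) = 78.5 × e^(−0.0810×5.57) = 78.5 × 0.6369 = 50.00 mg/L.

L ≈ 50.0 mg/L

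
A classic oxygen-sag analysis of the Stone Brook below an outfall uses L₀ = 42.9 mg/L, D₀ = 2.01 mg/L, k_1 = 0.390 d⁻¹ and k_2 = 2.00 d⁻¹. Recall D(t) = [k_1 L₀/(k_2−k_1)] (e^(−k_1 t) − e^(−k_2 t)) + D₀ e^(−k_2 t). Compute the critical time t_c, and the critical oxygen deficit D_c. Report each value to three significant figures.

t_c ≈ 0.882 d; D_c ≈ 5.93 mg/L

At the critical point dD/dt = 0, so k_1 L₀ e^(−k_1 t) = k_2 D. Substituting D(t) from the Streeter–Phelps equation and solving for t gives
t_c = ln[(k_2/k_1)(1 − D₀(k_2−k_1)/(k_1 L₀))] / (k_2−k_1).
Here k_2−k_1 = 1.610 d⁻¹ and 1 − D₀(k_2−k_1)/(k_1 L₀) = 1 − 2.01×1.610/(0.390×42.9) = 0.8066, so
t_c = ln(5.128 × 0.8066) / 1.610 = 1.420 / 1.610 = 0.8819 d.
L(t_c) = L₀ e^(−k_1 t_c) = 42.9 × 0.7090 = 30.42 mg/L, and at the critical point k_2 D_c = k_1 L, so D_c = (0.390/2.00) × 30.42 = 5.931 mg/L.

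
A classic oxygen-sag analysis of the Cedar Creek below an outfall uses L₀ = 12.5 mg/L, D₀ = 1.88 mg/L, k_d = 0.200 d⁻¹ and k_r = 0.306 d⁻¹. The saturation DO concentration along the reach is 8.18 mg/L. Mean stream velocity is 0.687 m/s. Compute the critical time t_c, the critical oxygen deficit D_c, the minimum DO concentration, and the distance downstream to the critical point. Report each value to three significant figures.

With k_r/k_d = 1.530 and 1 − D₀(k_r−k_d)/(k_d L₀) = 0.9203,
t_c = ln(1.530 × 0.9203) / (0.306 − 0.200) = ln(1.408) / 0.1060 = 0.3422/0.1060 = 3.228 d.
L(t_c) = L₀ e^(−k_d t_c) = 12.5 × 0.5243 = 6.554 mg/L, and at the critical point k_r D_c = k_d L, so D_c = (0.200/0.306) × 6.554 = 4.284 mg/L.
Minimum DO = C_s − D_c = 8.18 − 4.284 = 3.896 mg/L.
x_c = v t_c = 0.687 m/s × 3.228 d × 86400 s/d = 191600 m ≈ 192 km.

t_c ≈ 3.23 d; D_c ≈ 4.28 mg/L; min DO ≈ 3.90 mg/L; x_c ≈ 192 km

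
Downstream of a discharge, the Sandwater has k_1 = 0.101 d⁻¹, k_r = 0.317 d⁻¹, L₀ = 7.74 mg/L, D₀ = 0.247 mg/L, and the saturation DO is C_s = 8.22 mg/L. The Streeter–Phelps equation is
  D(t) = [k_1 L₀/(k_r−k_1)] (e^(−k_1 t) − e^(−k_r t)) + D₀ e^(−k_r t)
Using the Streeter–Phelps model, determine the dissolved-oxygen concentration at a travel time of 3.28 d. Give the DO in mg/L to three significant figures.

k_1 L₀/(k_r−k_1) = 0.101×7.74/(0.317−0.101) = 0.7817/0.2160 = 3.619 mg/L.
e^(−k_1 t) = e^(−0.101×3.280) = 0.7180; e^(−k_r t) = e^(−0.317×3.280) = 0.3535.
D = 3.619 × (0.7180 − 0.3535) + 0.247 × 0.3535 = 1.319 + 0.08732 = 1.406 mg/L.
DO = C_s − D = 8.22 − 1.406 = 6.814 mg/L.

DO ≈ 6.81 mg/L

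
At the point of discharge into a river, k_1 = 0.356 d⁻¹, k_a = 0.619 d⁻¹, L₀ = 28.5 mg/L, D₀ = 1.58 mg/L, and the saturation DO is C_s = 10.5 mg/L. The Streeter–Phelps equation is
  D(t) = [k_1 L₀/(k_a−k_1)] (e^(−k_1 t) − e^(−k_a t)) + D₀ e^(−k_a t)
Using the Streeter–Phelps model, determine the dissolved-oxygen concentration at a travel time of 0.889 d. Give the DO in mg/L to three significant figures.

k_1 L₀/(k_a−k_1) = 0.356×28.5/(0.619−0.356) = 10.15/0.2630 = 38.58 mg/L.
e^(−k_1 t) = e^(−0.356×0.8890) = 0.7287; e^(−k_a t) = e^(−0.619×0.8890) = 0.5768.
D = 38.58 × (0.7287 − 0.5768) + 1.58 × 0.5768 = 5.861 + 0.9113 = 6.772 mg/L.
DO = C_s − D = 10.5 − 6.772 = 3.728 mg/L.

DO ≈ 3.73 mg/L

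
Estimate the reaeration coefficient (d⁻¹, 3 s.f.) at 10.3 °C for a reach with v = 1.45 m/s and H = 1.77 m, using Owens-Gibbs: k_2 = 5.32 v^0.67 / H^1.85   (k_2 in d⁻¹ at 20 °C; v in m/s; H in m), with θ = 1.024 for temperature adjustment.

k_2 ≈ 1.89 d⁻¹

k_2(20) = 5.32 × 1.45^0.67 / 1.77^1.85 = 5.32 × 1.283 / 2.876 = 2.373 d⁻¹.
k_2(10.3) = 2.373 × 1.024^(10.3−20) = 2.373 × 0.7945 = 1.885 d⁻¹.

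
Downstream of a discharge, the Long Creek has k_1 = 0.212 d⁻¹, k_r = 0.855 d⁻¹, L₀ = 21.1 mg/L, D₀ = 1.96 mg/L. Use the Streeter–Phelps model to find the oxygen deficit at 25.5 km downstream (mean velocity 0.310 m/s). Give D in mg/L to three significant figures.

Travel time t = x/v = 25.5 km / (0.310 m/s) = 25500 m / 0.310 m/s = 82260 s = 0.9521 d.
k_1 L₀/(k_r−k_1) = 0.212×21.1/(0.855−0.212) = 4.473/0.6430 = 6.957 mg/L.
e^(−k_1 t) = e^(−0.212×0.9521) = 0.8172; e^(−k_r t) = e^(−0.855×0.9521) = 0.4431.
D = 6.957 × (0.8172 − 0.4431) + 1.96 × 0.4431 = 2.603 + 0.8684 = 3.471 mg/L.

D ≈ 3.47 mg/L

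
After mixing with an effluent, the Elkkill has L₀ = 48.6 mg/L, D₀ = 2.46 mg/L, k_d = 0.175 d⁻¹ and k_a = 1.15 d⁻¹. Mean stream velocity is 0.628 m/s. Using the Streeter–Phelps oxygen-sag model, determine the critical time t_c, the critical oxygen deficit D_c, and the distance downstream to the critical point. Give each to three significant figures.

t_c ≈ 1.59 d; D_c ≈ 5.60 mg/L; x_c ≈ 86.3 km

At the critical point dD/dt = 0, so k_d L₀ e^(−k_d t) = k_a D. Substituting D(t) from the Streeter–Phelps equation and solving for t gives
t_c = ln[(k_a/k_d)(1 − D₀(k_a−k_d)/(k_d L₀))] / (k_a−k_d).
Here k_a−k_d = 0.9750 d⁻¹ and 1 − D₀(k_a−k_d)/(k_d L₀) = 1 − 2.46×0.9750/(0.175×48.6) = 0.7180, so
t_c = ln(6.571 × 0.7180) / 0.9750 = 1.551 / 0.9750 = 1.591 d.
L(t_c) = L₀ e^(−k_d t_c) = 48.6 × 0.7569 = 36.79 mg/L, and at the critical point k_a D_c = k_d L, so D_c = (0.175/1.15) × 36.79 = 5.598 mg/L.
x_c = v t_c = 0.628 m/s × 1.591 d × 86400 s/d = 86340 m ≈ 86.3 km.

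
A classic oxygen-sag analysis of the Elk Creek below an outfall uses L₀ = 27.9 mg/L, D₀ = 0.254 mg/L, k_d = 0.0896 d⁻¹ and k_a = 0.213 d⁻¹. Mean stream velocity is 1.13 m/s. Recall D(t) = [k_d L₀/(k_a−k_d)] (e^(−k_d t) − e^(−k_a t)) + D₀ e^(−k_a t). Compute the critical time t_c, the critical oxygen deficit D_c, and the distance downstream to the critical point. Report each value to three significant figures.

t_c ≈ 6.92 d; D_c ≈ 6.32 mg/L; x_c ≈ 675 km

At the critical point dD/dt = 0, so k_d L₀ e^(−k_d t) = k_a D. Substituting D(t) from the Streeter–Phelps equation and solving for t gives
t_c = ln[(k_a/k_d)(1 − D₀(k_a−k_d)/(k_d L₀))] / (k_a−k_d).
Here k_a−k_d = 0.1234 d⁻¹ and 1 − D₀(k_a−k_d)/(k_d L₀) = 1 − 0.254×0.1234/(0.0896×27.9) = 0.9875, so
t_c = ln(2.377 × 0.9875) / 0.1234 = 0.8533 / 0.1234 = 6.915 d.
D_c = (k_d/k_a) L₀ e^(−k_d t_c) = (0.0896/0.213) × 27.9 × e^(−0.0896×6.915) = 0.4207 × 27.9 × 0.5382 = 6.316 mg/L.
x_c = v t_c = 1.13 m/s × 6.915 d × 86400 s/d = 675100 m ≈ 675 km.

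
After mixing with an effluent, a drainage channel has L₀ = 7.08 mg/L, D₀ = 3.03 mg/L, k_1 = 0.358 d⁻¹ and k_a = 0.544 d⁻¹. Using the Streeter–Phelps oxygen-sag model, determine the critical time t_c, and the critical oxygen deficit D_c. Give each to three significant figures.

At the critical point dD/dt = 0, so k_1 L₀ e^(−k_1 t) = k_a D. Substituting D(t) from the Streeter–Phelps equation and solving for t gives
t_c = ln[(k_a/k_1)(1 − D₀(k_a−k_1)/(k_1 L₀))] / (k_a−k_1).
Here k_a−k_1 = 0.1860 d⁻¹ and 1 − D₀(k_a−k_1)/(k_1 L₀) = 1 − 3.03×0.1860/(0.358×7.08) = 0.7776, so
t_c = ln(1.520 × 0.7776) / 0.1860 = 0.1669 / 0.1860 = 0.8975 d.
D_c = (k_1/k_a) L₀ e^(−k_1 t_c) = (0.358/0.544) × 7.08 × e^(−0.358×0.8975) = 0.6581 × 7.08 × 0.7252 = 3.379 mg/L.

t_c ≈ 0.898 d; D_c ≈ 3.38 mg/L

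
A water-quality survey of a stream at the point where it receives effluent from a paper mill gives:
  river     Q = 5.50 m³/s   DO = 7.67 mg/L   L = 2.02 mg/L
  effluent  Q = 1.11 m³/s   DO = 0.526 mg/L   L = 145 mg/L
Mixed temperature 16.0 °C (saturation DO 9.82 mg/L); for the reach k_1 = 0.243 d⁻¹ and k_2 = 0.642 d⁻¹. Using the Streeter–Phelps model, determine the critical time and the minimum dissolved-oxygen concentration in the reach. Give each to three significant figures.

t_c ≈ 1.84 d; minimum DO ≈ 3.52 mg/L

Mixed DO = (5.50×7.67 + 1.11×0.526)/(5.50+1.11) = 42.77/6.610 = 6.470 mg/L.
Mixed L₀ = (5.50×2.02 + 1.11×145)/(6.610) = 172.1/6.610 = 26.03 mg/L.
Initial deficit D₀ = C_s − DO₀ = 9.82 − 6.470 = 3.350 mg/L.
t_c = (1/0.3990) ln[(0.642/0.243)(1 − 3.350×0.3990/(0.243×26.03))] = 2.506 × ln(2.084) = 1.840 d.
D_c = (0.243/0.642) × 26.03 × e^(−0.243×1.840) = 0.3785 × 26.03 × 0.6395 = 6.300 mg/L.
Minimum DO = 9.82 − 6.300 = 3.520 mg/L.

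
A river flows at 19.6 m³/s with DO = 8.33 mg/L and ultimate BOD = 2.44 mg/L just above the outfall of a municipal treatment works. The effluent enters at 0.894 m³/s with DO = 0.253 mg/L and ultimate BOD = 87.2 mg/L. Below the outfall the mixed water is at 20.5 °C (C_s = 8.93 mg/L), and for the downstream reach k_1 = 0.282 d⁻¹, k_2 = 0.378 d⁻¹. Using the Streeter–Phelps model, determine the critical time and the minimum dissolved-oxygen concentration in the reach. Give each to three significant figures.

t_c ≈ 2.49 d; minimum DO ≈ 6.66 mg/L

Mixed DO = (19.6×8.33 + 0.894×0.253)/(19.6+0.894) = 163.5/20.49 = 7.978 mg/L.
Mixed L₀ = (19.6×2.44 + 0.894×87.2)/(20.49) = 125.8/20.49 = 6.137 mg/L.
Initial deficit D₀ = C_s − DO₀ = 8.93 − 7.978 = 0.9523 mg/L.
t_c = (1/0.09600) ln[(0.378/0.282)(1 − 0.9523×0.09600/(0.282×6.137))] = 10.42 × ln(1.270) = 2.487 d.
D_c = (0.282/0.378) × 6.137 × e^(−0.282×2.487) = 0.7460 × 6.137 × 0.4960 = 2.271 mg/L.
Minimum DO = 8.93 − 2.271 = 6.659 mg/L.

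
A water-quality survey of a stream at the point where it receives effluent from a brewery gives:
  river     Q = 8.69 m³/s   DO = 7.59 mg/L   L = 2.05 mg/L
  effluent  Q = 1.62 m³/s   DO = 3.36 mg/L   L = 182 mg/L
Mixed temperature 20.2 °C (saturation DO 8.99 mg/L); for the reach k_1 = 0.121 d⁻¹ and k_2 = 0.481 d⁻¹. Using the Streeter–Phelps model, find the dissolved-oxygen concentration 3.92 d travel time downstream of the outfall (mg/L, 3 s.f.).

Mixed DO = (8.69×7.59 + 1.62×3.36)/(8.69+1.62) = 71.40/10.31 = 6.925 mg/L.
Mixed L₀ = (8.69×2.05 + 1.62×182)/(10.31) = 312.7/10.31 = 30.33 mg/L.
Initial deficit D₀ = C_s − DO₀ = 8.99 − 6.925 = 2.065 mg/L.
D(3.92) = [0.121×30.33/(0.481−0.121)](e^(−0.121×3.92) − e^(−0.481×3.92)) + 2.065 e^(−0.481×3.92)
= 10.19 × (0.6223 − 0.1518) + 2.065 × 0.1518 = 5.110 mg/L.
DO = 8.99 − 5.110 = 3.880 mg/L.

DO ≈ 3.88 mg/L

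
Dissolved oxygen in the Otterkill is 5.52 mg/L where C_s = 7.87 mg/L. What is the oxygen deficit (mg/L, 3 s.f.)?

D ≈ 2.35 mg/L

D = C_s − C = 7.87 − 5.52 = 2.35 mg/L.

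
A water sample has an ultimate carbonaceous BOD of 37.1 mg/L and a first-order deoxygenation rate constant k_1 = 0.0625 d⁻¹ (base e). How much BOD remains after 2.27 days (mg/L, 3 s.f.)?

L_t = L₀ e^(−k_1 t) = 37.1 × e^(−0.0625×2.27) = 37.1 × 0.8677 = 32.19 mg/L.

L ≈ 32.2 mg/L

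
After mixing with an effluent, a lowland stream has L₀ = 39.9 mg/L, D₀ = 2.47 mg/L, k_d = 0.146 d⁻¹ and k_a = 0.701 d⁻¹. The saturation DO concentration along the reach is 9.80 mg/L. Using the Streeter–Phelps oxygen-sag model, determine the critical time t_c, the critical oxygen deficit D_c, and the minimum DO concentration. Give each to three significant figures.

t_c ≈ 2.34 d; D_c ≈ 5.90 mg/L; min DO ≈ 3.90 mg/L

At the critical point dD/dt = 0, so k_d L₀ e^(−k_d t) = k_a D. Substituting D(t) from the Streeter–Phelps equation and solving for t gives
t_c = ln[(k_a/k_d)(1 − D₀(k_a−k_d)/(k_d L₀))] / (k_a−k_d).
Here k_a−k_d = 0.5550 d⁻¹ and 1 − D₀(k_a−k_d)/(k_d L₀) = 1 − 2.47×0.5550/(0.146×39.9) = 0.7647, so
t_c = ln(4.801 × 0.7647) / 0.5550 = 1.301 / 0.5550 = 2.343 d.
D_c = (k_d/k_a) L₀ e^(−k_d t_c) = (0.146/0.701) × 39.9 × e^(−0.146×2.343) = 0.2083 × 39.9 × 0.7102 = 5.902 mg/L.
Minimum DO = C_s − D_c = 9.80 − 5.902 = 3.898 mg/L.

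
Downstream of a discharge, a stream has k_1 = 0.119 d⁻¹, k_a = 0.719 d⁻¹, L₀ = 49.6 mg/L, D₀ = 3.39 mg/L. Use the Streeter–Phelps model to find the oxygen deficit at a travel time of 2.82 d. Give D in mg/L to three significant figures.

D ≈ 6.18 mg/L

k_1 L₀/(k_a−k_1) = 0.119×49.6/(0.719−0.119) = 5.902/0.6000 = 9.837 mg/L.
e^(−k_1 t) = e^(−0.119×2.820) = 0.7149; e^(−k_a t) = e^(−0.719×2.820) = 0.1317.
D = 9.837 × (0.7149 − 0.1317) + 3.39 × 0.1317 = 5.738 + 0.4463 = 6.184 mg/L.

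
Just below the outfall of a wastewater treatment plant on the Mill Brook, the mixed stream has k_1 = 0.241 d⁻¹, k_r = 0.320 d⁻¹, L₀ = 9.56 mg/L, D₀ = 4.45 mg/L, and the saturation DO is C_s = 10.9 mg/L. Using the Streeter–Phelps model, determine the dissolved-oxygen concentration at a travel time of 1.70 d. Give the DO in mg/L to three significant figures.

DO ≈ 5.88 mg/L

k_1 L₀/(k_r−k_1) = 0.241×9.56/(0.320−0.241) = 2.304/0.07900 = 29.16 mg/L.
e^(−k_1 t) = e^(−0.241×1.700) = 0.6638; e^(−k_r t) = e^(−0.320×1.700) = 0.5804.
D = 29.16 × (0.6638 − 0.5804) + 4.45 × 0.5804 = 2.433 + 2.583 = 5.016 mg/L.
DO = C_s − D = 10.9 − 5.016 = 5.884 mg/L.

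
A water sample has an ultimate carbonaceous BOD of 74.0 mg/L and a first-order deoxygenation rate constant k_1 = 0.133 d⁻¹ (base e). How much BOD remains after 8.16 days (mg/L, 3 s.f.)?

L_t = L₀ e^(−k_1 t) = 74.0 × e^(−0.133×8.16) = 74.0 × 0.3378 = 25.00 mg/L.

L ≈ 25.0 mg/L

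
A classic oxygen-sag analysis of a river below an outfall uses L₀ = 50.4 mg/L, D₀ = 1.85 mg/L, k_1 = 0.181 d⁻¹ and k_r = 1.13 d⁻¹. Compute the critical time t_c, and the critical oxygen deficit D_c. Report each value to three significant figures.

t_c ≈ 1.70 d; D_c ≈ 5.93 mg/L

With k_r/k_1 = 6.243 and 1 − D₀(k_r−k_1)/(k_1 L₀) = 0.8075,
t_c = ln(6.243 × 0.8075) / (1.13 − 0.181) = ln(5.042) / 0.9490 = 1.618/0.9490 = 1.705 d.
D_c = (k_1/k_r) L₀ e^(−k_1 t_c) = (0.181/1.13) × 50.4 × e^(−0.181×1.705) = 0.1602 × 50.4 × 0.7345 = 5.930 mg/L.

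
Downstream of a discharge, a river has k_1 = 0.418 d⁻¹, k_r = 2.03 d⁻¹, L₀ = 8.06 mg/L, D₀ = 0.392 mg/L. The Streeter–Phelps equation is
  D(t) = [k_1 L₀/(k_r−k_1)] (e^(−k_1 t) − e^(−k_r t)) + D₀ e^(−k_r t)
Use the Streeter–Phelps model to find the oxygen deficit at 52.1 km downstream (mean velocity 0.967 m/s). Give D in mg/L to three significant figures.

D ≈ 1.13 mg/L

Travel time t = x/v = 52.1 km / (0.967 m/s) = 52100 m / 0.967 m/s = 53880 s = 0.6236 d.
k_1 L₀/(k_r−k_1) = 0.418×8.06/(2.03−0.418) = 3.369/1.612 = 2.090 mg/L.
e^(−k_1 t) = e^(−0.418×0.6236) = 0.7705; e^(−k_r t) = e^(−2.03×0.6236) = 0.2820.
D = 2.090 × (0.7705 − 0.2820) + 0.392 × 0.2820 = 1.021 + 0.1105 = 1.132 mg/L.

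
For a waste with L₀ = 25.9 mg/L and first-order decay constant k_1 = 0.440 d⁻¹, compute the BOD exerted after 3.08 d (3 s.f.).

y ≈ 19.2 mg/L

y_t = L₀(1 − e^(−k_1 t)) = 25.9 × (1 − e^(−0.440×3.08))
= 25.9 × (1 − 0.2579) = 25.9 × 0.7421 = 19.22 mg/L.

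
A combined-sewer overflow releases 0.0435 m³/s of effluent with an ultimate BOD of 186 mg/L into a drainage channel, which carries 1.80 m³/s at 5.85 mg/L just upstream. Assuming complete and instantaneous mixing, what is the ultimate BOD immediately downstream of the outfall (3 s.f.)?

Flow-weighted mixing: C = (Q_r C_r + Q_w C_w)/(Q_r + Q_w)
= (1.80×5.85 + 0.0435×186)/(1.80 + 0.0435) = 18.62/1.844 = 10.10 mg/L.

10.1 mg/L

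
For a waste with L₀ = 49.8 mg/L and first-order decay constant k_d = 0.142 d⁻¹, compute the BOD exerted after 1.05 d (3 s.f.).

y_t = L₀(1 − e^(−k_d t)) = 49.8 × (1 − e^(−0.142×1.05))
= 49.8 × (1 − 0.8615) = 49.8 × 0.1385 = 6.898 mg/L.

y ≈ 6.90 mg/L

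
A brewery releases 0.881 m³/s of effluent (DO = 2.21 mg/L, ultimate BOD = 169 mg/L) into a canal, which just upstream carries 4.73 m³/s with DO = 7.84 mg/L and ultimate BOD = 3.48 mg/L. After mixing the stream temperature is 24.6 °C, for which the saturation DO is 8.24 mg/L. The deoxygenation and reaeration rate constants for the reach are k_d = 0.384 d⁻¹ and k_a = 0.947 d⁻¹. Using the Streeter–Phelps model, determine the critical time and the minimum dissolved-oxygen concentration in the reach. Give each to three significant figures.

t_c ≈ 1.49 d; minimum DO ≈ 1.49 mg/L

Mixed DO = (4.73×7.84 + 0.881×2.21)/(4.73+0.881) = 39.03/5.611 = 6.956 mg/L.
Mixed L₀ = (4.73×3.48 + 0.881×169)/(5.611) = 165.3/5.611 = 29.47 mg/L.
Initial deficit D₀ = C_s − DO₀ = 8.24 − 6.956 = 1.284 mg/L.
t_c = (1/0.5630) ln[(0.947/0.384)(1 − 1.284×0.5630/(0.384×29.47))] = 1.776 × ln(2.309) = 1.486 d.
D_c = (0.384/0.947) × 29.47 × e^(−0.384×1.486) = 0.4055 × 29.47 × 0.5652 = 6.753 mg/L.
Minimum DO = 8.24 − 6.753 = 1.487 mg/L.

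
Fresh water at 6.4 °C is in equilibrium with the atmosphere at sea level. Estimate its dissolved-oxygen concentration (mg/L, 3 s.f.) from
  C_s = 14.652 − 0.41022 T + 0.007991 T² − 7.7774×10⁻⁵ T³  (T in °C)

C_s ≈ 12.3 mg/L

C_s = 14.652 − 0.41022×6.4 + 0.007991×6.4² − 7.7774×10⁻⁵×6.4³ = 12.33 mg/L.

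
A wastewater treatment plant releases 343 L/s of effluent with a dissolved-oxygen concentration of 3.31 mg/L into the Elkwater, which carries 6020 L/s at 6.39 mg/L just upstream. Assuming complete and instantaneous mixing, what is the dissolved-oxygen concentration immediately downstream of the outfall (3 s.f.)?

Flow-weighted mixing: C = (Q_r C_r + Q_w C_w)/(Q_r + Q_w)
= (6020×6.39 + 343×3.31)/(6020 + 343) = 39600/6363 = 6.224 mg/L.

6.22 mg/L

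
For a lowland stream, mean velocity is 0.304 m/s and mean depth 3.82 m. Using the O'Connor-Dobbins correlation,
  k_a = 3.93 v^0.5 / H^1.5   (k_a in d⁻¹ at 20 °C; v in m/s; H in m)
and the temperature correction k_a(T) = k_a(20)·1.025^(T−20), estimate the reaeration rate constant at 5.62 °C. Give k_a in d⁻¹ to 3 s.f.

k_a(20) = 3.93 × 0.304^0.5 / 3.82^1.5 = 3.93 × 0.5514 / 7.466 = 0.2902 d⁻¹.
k_a(5.62) = 0.2902 × 1.025^(5.62−20) = 0.2902 × 0.7011 = 0.2035 d⁻¹.

k_a ≈ 0.203 d⁻¹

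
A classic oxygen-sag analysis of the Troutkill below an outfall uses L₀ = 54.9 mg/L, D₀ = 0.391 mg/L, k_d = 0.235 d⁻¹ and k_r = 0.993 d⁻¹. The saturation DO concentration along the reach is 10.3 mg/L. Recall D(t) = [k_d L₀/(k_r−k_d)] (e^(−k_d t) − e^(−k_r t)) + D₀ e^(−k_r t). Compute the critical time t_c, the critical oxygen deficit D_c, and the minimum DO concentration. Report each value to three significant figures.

t_c ≈ 1.87 d; D_c ≈ 8.37 mg/L; min DO ≈ 1.93 mg/L

t_c = [1/(k_r−k_d)] ln[(k_r/k_d)(1 − D₀(k_r−k_d)/(k_d L₀))]
= [1/(0.993−0.235)] ln[(0.993/0.235)(1 − 0.391×0.7580/(0.235×54.9))]
= (1/0.7580) ln[4.226 × 0.9770] = 1.319 × ln(4.128) = 1.319 × 1.418 = 1.871 d.
L(t_c) = L₀ e^(−k_d t_c) = 54.9 × 0.6443 = 35.37 mg/L, and at the critical point k_r D_c = k_d L, so D_c = (0.235/0.993) × 35.37 = 8.371 mg/L.
Minimum DO = C_s − D_c = 10.3 − 8.371 = 1.929 mg/L.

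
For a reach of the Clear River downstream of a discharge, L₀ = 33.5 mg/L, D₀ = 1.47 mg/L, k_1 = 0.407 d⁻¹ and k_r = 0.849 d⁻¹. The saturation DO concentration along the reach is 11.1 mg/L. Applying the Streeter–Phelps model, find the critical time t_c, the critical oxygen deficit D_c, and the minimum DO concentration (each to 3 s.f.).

With k_r/k_1 = 2.086 and 1 − D₀(k_r−k_1)/(k_1 L₀) = 0.9523,
t_c = ln(2.086 × 0.9523) / (0.849 − 0.407) = ln(1.987) / 0.4420 = 0.6864/0.4420 = 1.553 d.
L(t_c) = L₀ e^(−k_1 t_c) = 33.5 × 0.5315 = 17.81 mg/L, and at the critical point k_r D_c = k_1 L, so D_c = (0.407/0.849) × 17.81 = 8.536 mg/L.
Minimum DO = C_s − D_c = 11.1 − 8.536 = 2.564 mg/L.

t_c ≈ 1.55 d; D_c ≈ 8.54 mg/L; min DO ≈ 2.56 mg/L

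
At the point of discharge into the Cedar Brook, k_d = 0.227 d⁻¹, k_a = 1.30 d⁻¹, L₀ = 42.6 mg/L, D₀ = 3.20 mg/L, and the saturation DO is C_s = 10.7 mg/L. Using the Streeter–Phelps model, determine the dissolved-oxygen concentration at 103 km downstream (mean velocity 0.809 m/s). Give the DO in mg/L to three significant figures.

DO ≈ 5.11 mg/L

Travel time t = x/v = 103 km / (0.809 m/s) = 103000 m / 0.809 m/s = 127300 s = 1.474 d.
k_d L₀/(k_a−k_d) = 0.227×42.6/(1.30−0.227) = 9.670/1.073 = 9.012 mg/L.
e^(−k_d t) = e^(−0.227×1.474) = 0.7157; e^(−k_a t) = e^(−1.30×1.474) = 0.1472.
D = 9.012 × (0.7157 − 0.1472) + 3.20 × 0.1472 = 5.123 + 0.4712 = 5.594 mg/L.
DO = C_s − D = 10.7 − 5.594 = 5.106 mg/L.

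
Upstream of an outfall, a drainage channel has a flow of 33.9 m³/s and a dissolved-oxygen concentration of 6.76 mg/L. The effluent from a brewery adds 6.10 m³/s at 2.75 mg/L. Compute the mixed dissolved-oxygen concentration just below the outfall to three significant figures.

6.15 mg/L

Flow-weighted mixing: C = (Q_r C_r + Q_w C_w)/(Q_r + Q_w)
= (33.9×6.76 + 6.10×2.75)/(33.9 + 6.10) = 245.9/40.00 = 6.148 mg/L.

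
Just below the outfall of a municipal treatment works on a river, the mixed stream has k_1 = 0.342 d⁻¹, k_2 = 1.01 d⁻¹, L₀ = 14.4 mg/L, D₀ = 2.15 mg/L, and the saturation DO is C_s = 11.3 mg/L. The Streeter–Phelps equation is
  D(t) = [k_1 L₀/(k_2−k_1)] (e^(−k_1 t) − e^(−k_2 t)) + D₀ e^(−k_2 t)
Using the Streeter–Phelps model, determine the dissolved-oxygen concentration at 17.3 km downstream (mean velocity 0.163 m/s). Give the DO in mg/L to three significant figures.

DO ≈ 7.97 mg/L

Travel time t = x/v = 17.3 km / (0.163 m/s) = 17300 m / 0.163 m/s = 106100 s = 1.228 d.
k_1 L₀/(k_2−k_1) = 0.342×14.4/(1.01−0.342) = 4.925/0.6680 = 7.372 mg/L.
e^(−k_1 t) = e^(−0.342×1.228) = 0.6570; e^(−k_2 t) = e^(−1.01×1.228) = 0.2892.
D = 7.372 × (0.6570 − 0.2892) + 2.15 × 0.2892 = 2.711 + 0.6217 = 3.333 mg/L.
DO = C_s − D = 11.3 − 3.333 = 7.967 mg/L.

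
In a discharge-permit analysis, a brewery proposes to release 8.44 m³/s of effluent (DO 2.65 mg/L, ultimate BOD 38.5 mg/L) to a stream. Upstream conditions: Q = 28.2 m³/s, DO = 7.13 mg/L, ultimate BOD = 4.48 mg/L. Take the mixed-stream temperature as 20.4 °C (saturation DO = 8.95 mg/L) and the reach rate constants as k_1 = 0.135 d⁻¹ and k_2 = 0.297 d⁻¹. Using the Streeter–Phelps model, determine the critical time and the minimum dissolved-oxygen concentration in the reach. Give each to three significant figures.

Mixed DO = (28.2×7.13 + 8.44×2.65)/(28.2+8.44) = 223.4/36.64 = 6.098 mg/L.
Mixed L₀ = (28.2×4.48 + 8.44×38.5)/(36.64) = 451.3/36.64 = 12.32 mg/L.
Initial deficit D₀ = C_s − DO₀ = 8.95 − 6.098 = 2.852 mg/L.
t_c = (1/0.1620) ln[(0.297/0.135)(1 − 2.852×0.1620/(0.135×12.32))] = 6.173 × ln(1.589) = 2.857 d.
D_c = (0.135/0.297) × 12.32 × e^(−0.135×2.857) = 0.4545 × 12.32 × 0.6799 = 3.807 mg/L.
Minimum DO = 8.95 − 3.807 = 5.143 mg/L.

t_c ≈ 2.86 d; minimum DO ≈ 5.14 mg/L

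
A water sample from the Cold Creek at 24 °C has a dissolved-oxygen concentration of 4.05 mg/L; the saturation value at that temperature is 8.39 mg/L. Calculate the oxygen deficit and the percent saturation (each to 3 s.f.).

D = C_s − C = 8.39 − 4.05 = 4.34 mg/L.
% saturation = 4.05/8.39 × 100 = 48.3 %.

D ≈ 4.34 mg/L; 48.3 % saturation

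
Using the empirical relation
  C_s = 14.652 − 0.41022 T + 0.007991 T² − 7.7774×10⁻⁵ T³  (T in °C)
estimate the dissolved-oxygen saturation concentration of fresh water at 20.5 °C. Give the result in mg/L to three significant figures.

C_s ≈ 8.93 mg/L

C_s = 14.652 − 0.41022×20.5 + 0.007991×20.5² − 7.7774×10⁻⁵×20.5³ = 8.931 mg/L.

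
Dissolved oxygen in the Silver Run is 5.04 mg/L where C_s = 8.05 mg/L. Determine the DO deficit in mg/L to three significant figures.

D = C_s − C = 8.05 − 5.04 = 3.01 mg/L.

D ≈ 3.01 mg/L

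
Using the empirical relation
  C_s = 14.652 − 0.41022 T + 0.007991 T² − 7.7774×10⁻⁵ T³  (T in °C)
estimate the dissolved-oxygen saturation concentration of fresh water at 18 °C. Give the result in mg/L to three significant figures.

C_s ≈ 9.40 mg/L

C_s = 14.652 − 0.41022×18 + 0.007991×18² − 7.7774×10⁻⁵×18³ = 9.404 mg/L.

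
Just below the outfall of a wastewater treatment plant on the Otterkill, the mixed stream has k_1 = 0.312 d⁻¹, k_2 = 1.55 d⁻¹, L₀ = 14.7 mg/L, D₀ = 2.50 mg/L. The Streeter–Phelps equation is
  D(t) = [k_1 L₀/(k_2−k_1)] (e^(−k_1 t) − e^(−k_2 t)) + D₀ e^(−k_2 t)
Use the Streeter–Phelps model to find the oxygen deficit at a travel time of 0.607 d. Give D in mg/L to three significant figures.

D ≈ 2.60 mg/L

k_1 L₀/(k_2−k_1) = 0.312×14.7/(1.55−0.312) = 4.586/1.238 = 3.705 mg/L.
e^(−k_1 t) = e^(−0.312×0.6070) = 0.8275; e^(−k_2 t) = e^(−1.55×0.6070) = 0.3903.
D = 3.705 × (0.8275 − 0.3903) + 2.50 × 0.3903 = 1.620 + 0.9757 = 2.595 mg/L.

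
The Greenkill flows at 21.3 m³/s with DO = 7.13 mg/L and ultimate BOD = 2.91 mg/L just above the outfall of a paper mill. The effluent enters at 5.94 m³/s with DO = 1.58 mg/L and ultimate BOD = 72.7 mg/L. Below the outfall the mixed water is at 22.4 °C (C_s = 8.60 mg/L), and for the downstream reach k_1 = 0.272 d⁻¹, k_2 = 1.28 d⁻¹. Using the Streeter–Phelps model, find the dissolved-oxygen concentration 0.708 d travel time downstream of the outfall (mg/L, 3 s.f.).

Mixed DO = (21.3×7.13 + 5.94×1.58)/(21.3+5.94) = 161.3/27.24 = 5.920 mg/L.
Mixed L₀ = (21.3×2.91 + 5.94×72.7)/(27.24) = 493.8/27.24 = 18.13 mg/L.
Initial deficit D₀ = C_s − DO₀ = 8.60 − 5.920 = 2.680 mg/L.
D(0.708) = [0.272×18.13/(1.28−0.272)](e^(−0.272×0.708) − e^(−1.28×0.708)) + 2.680 e^(−1.28×0.708)
= 4.892 × (0.8248 − 0.4040) + 2.680 × 0.4040 = 3.141 mg/L.
DO = 8.60 − 3.141 = 5.459 mg/L.

DO ≈ 5.46 mg/L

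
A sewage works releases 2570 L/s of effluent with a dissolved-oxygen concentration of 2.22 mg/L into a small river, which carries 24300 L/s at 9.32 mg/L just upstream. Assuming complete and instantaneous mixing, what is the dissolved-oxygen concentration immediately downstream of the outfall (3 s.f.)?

8.64 mg/L

Flow-weighted mixing: C = (Q_r C_r + Q_w C_w)/(Q_r + Q_w)
= (24300×9.32 + 2570×2.22)/(24300 + 2570) = 232200/26870 = 8.641 mg/L.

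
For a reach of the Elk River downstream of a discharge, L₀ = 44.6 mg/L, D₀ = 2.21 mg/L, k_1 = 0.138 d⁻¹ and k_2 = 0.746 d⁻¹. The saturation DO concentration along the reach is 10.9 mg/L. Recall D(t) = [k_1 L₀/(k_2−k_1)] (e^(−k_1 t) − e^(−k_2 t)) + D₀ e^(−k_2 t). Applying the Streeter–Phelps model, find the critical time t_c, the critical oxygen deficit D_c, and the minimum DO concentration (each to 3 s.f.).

t_c ≈ 2.37 d; D_c ≈ 5.95 mg/L; min DO ≈ 4.95 mg/L

With k_2/k_1 = 5.406 and 1 − D₀(k_2−k_1)/(k_1 L₀) = 0.7817,
t_c = ln(5.406 × 0.7817) / (0.746 − 0.138) = ln(4.226) / 0.6080 = 1.441/0.6080 = 2.370 d.
L(t_c) = L₀ e^(−k_1 t_c) = 44.6 × 0.7210 = 32.16 mg/L, and at the critical point k_2 D_c = k_1 L, so D_c = (0.138/0.746) × 32.16 = 5.949 mg/L.
Minimum DO = C_s − D_c = 10.9 − 5.949 = 4.951 mg/L.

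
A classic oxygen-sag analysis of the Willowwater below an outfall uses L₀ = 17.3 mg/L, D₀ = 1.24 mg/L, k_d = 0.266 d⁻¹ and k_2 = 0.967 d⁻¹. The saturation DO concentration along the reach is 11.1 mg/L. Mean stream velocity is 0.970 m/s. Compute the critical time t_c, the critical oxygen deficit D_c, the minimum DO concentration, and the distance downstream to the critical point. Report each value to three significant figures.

t_c ≈ 1.54 d; D_c ≈ 3.16 mg/L; min DO ≈ 7.94 mg/L; x_c ≈ 129 km

t_c = [1/(k_2−k_d)] ln[(k_2/k_d)(1 − D₀(k_2−k_d)/(k_d L₀))]
= [1/(0.967−0.266)] ln[(0.967/0.266)(1 − 1.24×0.7010/(0.266×17.3))]
= (1/0.7010) ln[3.635 × 0.8111] = 1.427 × ln(2.949) = 1.427 × 1.081 = 1.543 d.
D_c = (k_d/k_2) L₀ e^(−k_d t_c) = (0.266/0.967) × 17.3 × e^(−0.266×1.543) = 0.2751 × 17.3 × 0.6634 = 3.157 mg/L.
Minimum DO = C_s − D_c = 11.1 − 3.157 = 7.943 mg/L.
x_c = v t_c = 0.970 m/s × 1.543 d × 86400 s/d = 129300 m ≈ 129 km.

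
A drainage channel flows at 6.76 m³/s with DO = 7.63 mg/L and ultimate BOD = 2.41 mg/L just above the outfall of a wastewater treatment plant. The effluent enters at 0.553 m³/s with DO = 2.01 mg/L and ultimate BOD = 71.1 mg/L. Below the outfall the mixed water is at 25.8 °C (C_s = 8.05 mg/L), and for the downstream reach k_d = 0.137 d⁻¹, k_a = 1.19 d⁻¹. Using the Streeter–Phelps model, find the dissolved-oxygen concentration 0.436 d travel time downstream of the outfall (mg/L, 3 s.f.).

Mixed DO = (6.76×7.63 + 0.553×2.01)/(6.76+0.553) = 52.69/7.313 = 7.205 mg/L.
Mixed L₀ = (6.76×2.41 + 0.553×71.1)/(7.313) = 55.61/7.313 = 7.604 mg/L.
Initial deficit D₀ = C_s − DO₀ = 8.05 − 7.205 = 0.8450 mg/L.
D(0.436) = [0.137×7.604/(1.19−0.137)](e^(−0.137×0.436) − e^(−1.19×0.436)) + 0.8450 e^(−1.19×0.436)
= 0.9893 × (0.9420 − 0.5952) + 0.8450 × 0.5952 = 0.8461 mg/L.
DO = 8.05 − 0.8461 = 7.204 mg/L.

DO ≈ 7.20 mg/L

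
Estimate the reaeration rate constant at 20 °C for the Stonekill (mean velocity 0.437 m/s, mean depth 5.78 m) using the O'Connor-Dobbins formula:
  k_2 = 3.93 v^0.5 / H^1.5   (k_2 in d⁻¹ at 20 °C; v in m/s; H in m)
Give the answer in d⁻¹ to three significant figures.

k_2 = 3.93 × 0.437^0.5 / 5.78^1.5 = 3.93 × 0.6611 / 13.90 = 0.1870 d⁻¹.

k_2 ≈ 0.187 d⁻¹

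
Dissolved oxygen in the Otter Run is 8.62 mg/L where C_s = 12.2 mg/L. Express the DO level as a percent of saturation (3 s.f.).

% saturation = C/C_s × 100 = 8.62/12.2 × 100 = 70.7 %.

70.7 % saturation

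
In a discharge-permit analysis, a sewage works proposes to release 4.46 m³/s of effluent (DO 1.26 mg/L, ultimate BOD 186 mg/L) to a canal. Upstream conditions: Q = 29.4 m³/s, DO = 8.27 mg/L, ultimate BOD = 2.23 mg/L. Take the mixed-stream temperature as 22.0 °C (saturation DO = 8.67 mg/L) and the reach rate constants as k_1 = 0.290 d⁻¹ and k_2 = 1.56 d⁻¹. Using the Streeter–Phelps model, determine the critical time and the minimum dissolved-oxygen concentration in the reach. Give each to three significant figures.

Mixed DO = (29.4×8.27 + 4.46×1.26)/(29.4+4.46) = 248.8/33.86 = 7.347 mg/L.
Mixed L₀ = (29.4×2.23 + 4.46×186)/(33.86) = 895.1/33.86 = 26.44 mg/L.
Initial deficit D₀ = C_s − DO₀ = 8.67 − 7.347 = 1.323 mg/L.
t_c = (1/1.270) ln[(1.56/0.290)(1 − 1.323×1.270/(0.290×26.44))] = 0.7874 × ln(4.200) = 1.130 d.
D_c = (0.290/1.56) × 26.44 × e^(−0.290×1.130) = 0.1859 × 26.44 × 0.7206 = 3.541 mg/L.
Minimum DO = 8.67 − 3.541 = 5.129 mg/L.

t_c ≈ 1.13 d; minimum DO ≈ 5.13 mg/L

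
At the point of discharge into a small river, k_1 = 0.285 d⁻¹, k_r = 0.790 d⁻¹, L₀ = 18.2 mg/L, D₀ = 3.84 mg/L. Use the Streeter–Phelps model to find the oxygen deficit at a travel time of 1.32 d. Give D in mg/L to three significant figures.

D ≈ 4.78 mg/L

k_1 L₀/(k_r−k_1) = 0.285×18.2/(0.790−0.285) = 5.187/0.5050 = 10.27 mg/L.
e^(−k_1 t) = e^(−0.285×1.320) = 0.6865; e^(−k_r t) = e^(−0.790×1.320) = 0.3525.
D = 10.27 × (0.6865 − 0.3525) + 3.84 × 0.3525 = 3.431 + 1.353 = 4.784 mg/L.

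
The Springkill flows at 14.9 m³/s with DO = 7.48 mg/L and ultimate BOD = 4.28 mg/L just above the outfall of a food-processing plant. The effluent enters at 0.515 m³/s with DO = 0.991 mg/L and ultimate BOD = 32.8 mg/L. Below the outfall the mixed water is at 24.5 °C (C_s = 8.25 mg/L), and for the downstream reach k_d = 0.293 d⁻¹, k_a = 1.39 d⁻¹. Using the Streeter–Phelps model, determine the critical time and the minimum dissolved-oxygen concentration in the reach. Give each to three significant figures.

Mixed DO = (14.9×7.48 + 0.515×0.991)/(14.9+0.515) = 112.0/15.42 = 7.263 mg/L.
Mixed L₀ = (14.9×4.28 + 0.515×32.8)/(15.42) = 80.66/15.42 = 5.233 mg/L.
Initial deficit D₀ = C_s − DO₀ = 8.25 − 7.263 = 0.9868 mg/L.
t_c = (1/1.097) ln[(1.39/0.293)(1 − 0.9868×1.097/(0.293×5.233))] = 0.9116 × ln(1.395) = 0.3032 d.
D_c = (0.293/1.39) × 5.233 × e^(−0.293×0.3032) = 0.2108 × 5.233 × 0.9150 = 1.009 mg/L.
Minimum DO = 8.25 − 1.009 = 7.241 mg/L.

t_c ≈ 0.303 d; minimum DO ≈ 7.24 mg/L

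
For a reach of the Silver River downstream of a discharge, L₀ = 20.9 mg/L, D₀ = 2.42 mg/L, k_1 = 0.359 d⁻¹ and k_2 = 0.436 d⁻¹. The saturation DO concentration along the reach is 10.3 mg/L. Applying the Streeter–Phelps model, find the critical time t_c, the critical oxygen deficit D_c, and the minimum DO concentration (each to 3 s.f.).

At the critical point dD/dt = 0, so k_1 L₀ e^(−k_1 t) = k_2 D. Substituting D(t) from the Streeter–Phelps equation and solving for t gives
t_c = ln[(k_2/k_1)(1 − D₀(k_2−k_1)/(k_1 L₀))] / (k_2−k_1).
Here k_2−k_1 = 0.07700 d⁻¹ and 1 − D₀(k_2−k_1)/(k_1 L₀) = 1 − 2.42×0.07700/(0.359×20.9) = 0.9752, so
t_c = ln(1.214 × 0.9752) / 0.07700 = 0.1692 / 0.07700 = 2.197 d.
L(t_c) = L₀ e^(−k_1 t_c) = 20.9 × 0.4544 = 9.497 mg/L, and at the critical point k_2 D_c = k_1 L, so D_c = (0.359/0.436) × 9.497 = 7.820 mg/L.
Minimum DO = C_s − D_c = 10.3 − 7.820 = 2.480 mg/L.

t_c ≈ 2.20 d; D_c ≈ 7.82 mg/L; min DO ≈ 2.48 mg/L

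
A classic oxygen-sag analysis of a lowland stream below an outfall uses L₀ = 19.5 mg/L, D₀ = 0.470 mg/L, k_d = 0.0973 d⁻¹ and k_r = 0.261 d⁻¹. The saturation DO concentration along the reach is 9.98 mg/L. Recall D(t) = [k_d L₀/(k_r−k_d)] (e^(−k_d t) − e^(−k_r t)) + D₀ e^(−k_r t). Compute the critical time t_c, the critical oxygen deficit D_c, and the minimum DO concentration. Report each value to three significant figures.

t_c ≈ 5.77 d; D_c ≈ 4.14 mg/L; min DO ≈ 5.84 mg/L

At the critical point dD/dt = 0, so k_d L₀ e^(−k_d t) = k_r D. Substituting D(t) from the Streeter–Phelps equation and solving for t gives
t_c = ln[(k_r/k_d)(1 − D₀(k_r−k_d)/(k_d L₀))] / (k_r−k_d).
Here k_r−k_d = 0.1637 d⁻¹ and 1 − D₀(k_r−k_d)/(k_d L₀) = 1 − 0.470×0.1637/(0.0973×19.5) = 0.9594, so
t_c = ln(2.682 × 0.9594) / 0.1637 = 0.9453 / 0.1637 = 5.775 d.
L(t_c) = L₀ e^(−k_d t_c) = 19.5 × 0.5701 = 11.12 mg/L, and at the critical point k_r D_c = k_d L, so D_c = (0.0973/0.261) × 11.12 = 4.145 mg/L.
Minimum DO = C_s − D_c = 9.98 − 4.145 = 5.835 mg/L.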